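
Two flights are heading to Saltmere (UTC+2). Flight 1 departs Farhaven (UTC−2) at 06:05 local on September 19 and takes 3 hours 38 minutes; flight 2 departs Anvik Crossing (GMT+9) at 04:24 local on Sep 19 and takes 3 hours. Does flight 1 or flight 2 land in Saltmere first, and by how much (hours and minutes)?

the second, by 13 hours 19 minutes

Flight 1 in UTC: 06:05 + 2:00 = 08:05 on Sep 19.
+3 hours 38 minutes → arrive 11:43 UTC on Sep 19.
Flight 2 in UTC: 04:24 − 9:00 = 19:24 on Sep 18.
+3 hours → arrive 22:24 UTC on Sep 18.
Flight 2 lands earlier by 13 hours 19 minutes.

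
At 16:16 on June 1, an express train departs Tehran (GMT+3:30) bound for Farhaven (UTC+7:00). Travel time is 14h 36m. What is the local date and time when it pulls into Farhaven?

10:22 on June 2

Convert departure to UTC: 16:16 − 3:30 = 12:46 UTC on Jun 1.
Add 14 hours and 36 minutes travel time → 03:22 UTC (Jun 2).
Farhaven is UTC+7:00, so local arrival = 03:22 + 7:00 = 10:22 on Jun 2.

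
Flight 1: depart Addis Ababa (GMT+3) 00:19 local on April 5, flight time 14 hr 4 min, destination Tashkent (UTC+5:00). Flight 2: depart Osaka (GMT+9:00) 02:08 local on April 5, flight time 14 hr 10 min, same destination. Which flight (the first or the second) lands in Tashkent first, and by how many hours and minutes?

the second, by 4 hours 5 minutes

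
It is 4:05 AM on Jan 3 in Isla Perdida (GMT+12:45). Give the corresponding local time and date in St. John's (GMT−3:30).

11:50 AM on Jan 2

St. John's is 16:15 behind Isla Perdida.
Shift by the zone difference: 4:05 AM − 16:15 = 11:50 AM on Jan 2 in St. John's.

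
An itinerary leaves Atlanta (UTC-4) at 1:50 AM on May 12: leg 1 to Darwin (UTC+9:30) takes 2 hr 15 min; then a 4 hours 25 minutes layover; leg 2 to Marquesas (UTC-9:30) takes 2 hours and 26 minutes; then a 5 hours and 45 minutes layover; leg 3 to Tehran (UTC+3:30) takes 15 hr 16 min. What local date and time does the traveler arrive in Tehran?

Convert departure to UTC: 1:50 AM + 4:00 = 5:50 AM UTC on May 12.
Add 2 hours and 15 minutes leg 1 → 8:05 AM UTC.
Add 4 hours and 25 minutes layover in Darwin → 12:30 PM UTC.
Add 2 hours 26 minutes leg 2 → 2:56 PM UTC.
Add 5 hours and 45 minutes layover in Marquesas → 8:41 PM UTC.
Add 15 hours 16 minutes leg 3 → 11:57 AM UTC (May 13).
Tehran is UTC+3:30, so local arrival = 11:57 AM + 3:30 = 3:27 PM on May 13.

3:27 PM on May 13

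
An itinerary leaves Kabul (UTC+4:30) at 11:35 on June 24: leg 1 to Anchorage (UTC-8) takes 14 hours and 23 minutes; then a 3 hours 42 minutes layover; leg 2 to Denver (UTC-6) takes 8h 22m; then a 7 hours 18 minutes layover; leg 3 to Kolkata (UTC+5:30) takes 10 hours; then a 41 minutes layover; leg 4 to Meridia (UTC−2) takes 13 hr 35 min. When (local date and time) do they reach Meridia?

15:06 on Jun 26

Convert departure to UTC: 11:35 − 4:30 = 07:05 UTC on Jun 24.
Add 14 hours 23 minutes leg 1 → 21:28 UTC.
Add 3 hours 42 minutes layover in Anchorage → 01:10 UTC (Jun 25).
Add 8 hours and 22 minutes leg 2 → 09:32 UTC.
Add 7 hours and 18 minutes layover in Denver → 16:50 UTC.
Add 10 hours leg 3 → 02:50 UTC (Jun 26).
Add 41 minutes layover in Kolkata → 03:31 UTC.
Add 13 hours 35 minutes leg 4 → 17:06 UTC.
Meridia is UTC−2:00, so local arrival = 17:06 − 2:00 = 15:06 on Jun 26.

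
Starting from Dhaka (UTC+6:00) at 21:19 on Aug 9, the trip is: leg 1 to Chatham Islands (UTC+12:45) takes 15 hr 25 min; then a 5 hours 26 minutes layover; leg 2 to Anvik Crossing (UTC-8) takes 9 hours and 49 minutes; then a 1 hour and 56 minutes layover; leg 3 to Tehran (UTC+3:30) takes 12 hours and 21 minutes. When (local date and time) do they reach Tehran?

15:46 on August 11

Convert departure to UTC: 21:19 − 6:00 = 15:19 UTC on Aug 9.
Add 15 hours and 25 minutes leg 1 → 06:44 UTC (Aug 10).
Add 5 hours and 26 minutes layover in Chatham Islands → 12:10 UTC.
Add 9 hours 49 minutes leg 2 → 21:59 UTC.
Add 1 hour 56 minutes layover in Anvik Crossing → 23:55 UTC.
Add 12 hours 21 minutes leg 3 → 12:16 UTC (Aug 11).
Tehran is UTC+3:30, so local arrival = 12:16 + 3:30 = 15:46 on Aug 11.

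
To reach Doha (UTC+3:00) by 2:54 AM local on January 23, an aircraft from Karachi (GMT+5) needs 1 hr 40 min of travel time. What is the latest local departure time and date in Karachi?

3:14 AM on January 23

Target arrival in UTC: 2:54 AM − 3:00 = 11:54 PM on Jan 22.
Subtract 1 hour 40 minutes → departure 10:14 PM UTC on Jan 22.
Karachi is UTC+5:00: 10:14 PM + 5:00 = 3:14 AM on Jan 23.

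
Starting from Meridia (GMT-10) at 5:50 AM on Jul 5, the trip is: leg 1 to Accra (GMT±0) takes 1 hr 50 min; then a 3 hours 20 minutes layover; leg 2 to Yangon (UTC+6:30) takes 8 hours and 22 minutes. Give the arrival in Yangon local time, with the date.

11:52 AM on Jul 6

Convert departure to UTC: 5:50 AM + 10:00 = 3:50 PM UTC on Jul 5.
Add 1 hour 50 minutes leg 1 → 5:40 PM UTC.
Add 3 hours and 20 minutes layover in Accra → 9:00 PM UTC.
Add 8 hours and 22 minutes leg 2 → 5:22 AM UTC (Jul 6).
Yangon is UTC+6:30, so local arrival = 5:22 AM + 6:30 = 11:52 AM on Jul 6.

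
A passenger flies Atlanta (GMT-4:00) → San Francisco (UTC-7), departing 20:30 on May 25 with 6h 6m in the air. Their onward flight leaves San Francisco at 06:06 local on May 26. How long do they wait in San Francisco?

Convert departure to UTC: 20:30 + 4:00 = 00:30 UTC on May 26.
Add 6 hours 6 minutes flight time → 06:36 UTC.
San Francisco is UTC−7:00, so local arrival = 06:36 − 7:00 = 23:36 on May 25.
Layover = 06:06 − 23:36 (+1 day) = 6 hours 30 minutes.

6 hours 30 minutes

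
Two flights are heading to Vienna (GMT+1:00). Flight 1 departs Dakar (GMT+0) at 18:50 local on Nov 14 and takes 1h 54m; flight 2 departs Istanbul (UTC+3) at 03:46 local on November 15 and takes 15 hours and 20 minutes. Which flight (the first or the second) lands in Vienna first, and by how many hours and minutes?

the first, by 19 hours 22 minutes

Flight 1 departs at 18:50 UTC (Nov 14).
+1 hour 54 minutes → arrive 20:44 UTC on Nov 14.
Flight 2 in UTC: 03:46 − 3:00 = 00:46 on Nov 15.
+15 hours 20 minutes → arrive 16:06 UTC on Nov 15.
Flight 1 lands earlier by 19 hours 22 minutes.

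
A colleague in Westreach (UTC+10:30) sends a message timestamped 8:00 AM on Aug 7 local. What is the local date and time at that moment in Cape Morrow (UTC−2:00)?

In UTC: 8:00 AM − 10:30 = 9:30 PM on Aug 6.
Cape Morrow is UTC−2:00: 9:30 PM − 2:00 = 7:30 PM on Aug 6.

7:30 PM on August 6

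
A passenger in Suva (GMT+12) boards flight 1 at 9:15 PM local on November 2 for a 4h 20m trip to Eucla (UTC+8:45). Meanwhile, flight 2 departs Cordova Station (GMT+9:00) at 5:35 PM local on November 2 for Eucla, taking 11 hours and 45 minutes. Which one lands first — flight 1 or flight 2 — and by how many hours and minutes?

Flight 1 in UTC: 9:15 PM − 12:00 = 9:15 AM on Nov 2.
+4 hours and 20 minutes → arrive 1:35 PM UTC on Nov 2.
Flight 2 in UTC: 5:35 PM − 9:00 = 8:35 AM on Nov 2.
+11 hours 45 minutes → arrive 8:20 PM UTC on Nov 2.
Flight 1 lands earlier by 6 hours 45 minutes.

the first, by 6 hours 45 minutes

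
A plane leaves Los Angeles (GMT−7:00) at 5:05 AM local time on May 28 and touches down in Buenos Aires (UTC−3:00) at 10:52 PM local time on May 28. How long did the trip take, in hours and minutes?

Departure in UTC: 5:05 AM + 7:00 = 12:05 PM on May 28.
Arrival in UTC: 10:52 PM + 3:00 = 1:52 AM on May 29.
Elapsed = 1:52 AM − 12:05 PM (+1 day) = 13 hours 47 minutes.

13 hours 47 minutes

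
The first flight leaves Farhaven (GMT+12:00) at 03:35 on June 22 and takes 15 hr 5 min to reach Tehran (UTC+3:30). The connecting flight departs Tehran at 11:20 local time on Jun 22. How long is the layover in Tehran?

Convert departure to UTC: 03:35 − 12:00 = 15:35 UTC on Jun 21.
Add 15 hours 5 minutes flight time → 06:40 UTC (Jun 22).
Tehran is UTC+3:30, so local arrival = 06:40 + 3:30 = 10:10 on Jun 22.
Layover = 11:20 − 10:10 = 1 hour 10 minutes.

1 hour 10 minutes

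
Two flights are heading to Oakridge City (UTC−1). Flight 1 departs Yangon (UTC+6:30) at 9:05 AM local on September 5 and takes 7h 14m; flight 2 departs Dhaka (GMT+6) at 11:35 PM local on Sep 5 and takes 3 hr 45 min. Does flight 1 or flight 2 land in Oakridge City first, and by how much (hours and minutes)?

the first, by 11 hours 31 minutes

Flight 1 in UTC: 9:05 AM − 6:30 = 2:35 AM on Sep 5.
+7 hours 14 minutes → arrive 9:49 AM UTC on Sep 5.
Flight 2 in UTC: 11:35 PM − 6:00 = 5:35 PM on Sep 5.
+3 hours 45 minutes → arrive 9:20 PM UTC on Sep 5.
Flight 1 lands earlier by 11 hours 31 minutes.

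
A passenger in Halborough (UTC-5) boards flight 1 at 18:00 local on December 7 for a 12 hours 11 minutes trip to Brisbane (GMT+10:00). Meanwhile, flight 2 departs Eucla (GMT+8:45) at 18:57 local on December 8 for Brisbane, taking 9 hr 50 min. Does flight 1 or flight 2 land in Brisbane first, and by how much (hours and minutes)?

Flight 1 in UTC: 18:00 + 5:00 = 23:00 on Dec 7.
+12 hours 11 minutes → arrive 11:11 UTC on Dec 8.
Flight 2 in UTC: 18:57 − 8:45 = 10:12 on Dec 8.
+9 hours 50 minutes → arrive 20:02 UTC on Dec 8.
Flight 1 lands earlier by 8 hours 51 minutes.

the first, by 8 hours 51 minutes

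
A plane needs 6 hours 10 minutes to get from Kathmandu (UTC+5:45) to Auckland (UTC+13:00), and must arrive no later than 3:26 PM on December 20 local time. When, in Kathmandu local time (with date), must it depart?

2:01 AM on Dec 20

Target arrival in UTC: 3:26 PM − 13:00 = 2:26 AM on Dec 20.
Subtract 6 hours and 10 minutes → departure 8:16 PM UTC on Dec 19.
Kathmandu is UTC+5:45: 8:16 PM + 5:45 = 2:01 AM on Dec 20.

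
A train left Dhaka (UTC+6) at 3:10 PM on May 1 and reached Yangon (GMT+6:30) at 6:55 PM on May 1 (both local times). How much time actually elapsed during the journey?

3 hours 15 minutes

Departure in UTC: 3:10 PM − 6:00 = 9:10 AM on May 1.
Arrival in UTC: 6:55 PM − 6:30 = 12:25 PM on May 1.
Elapsed = 12:25 PM − 9:10 AM = 3 hours 15 minutes.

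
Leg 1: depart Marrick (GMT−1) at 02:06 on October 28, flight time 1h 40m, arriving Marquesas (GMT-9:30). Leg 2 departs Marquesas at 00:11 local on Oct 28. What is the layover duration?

4 hours 55 minutes

Convert departure to UTC: 02:06 + 1:00 = 03:06 UTC on Oct 28.
Add 1 hour and 40 minutes flight time → 04:46 UTC.
Marquesas is UTC−9:30, so local arrival = 04:46 − 9:30 = 19:16 on Oct 27.
Layover = 00:11 − 19:16 (+1 day) = 4 hours 55 minutes.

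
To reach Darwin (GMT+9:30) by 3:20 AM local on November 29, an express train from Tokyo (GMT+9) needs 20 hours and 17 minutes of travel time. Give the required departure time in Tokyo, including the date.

6:33 AM on November 28

Target arrival in UTC: 3:20 AM − 9:30 = 5:50 PM on Nov 28.
Subtract 20 hours and 17 minutes → departure 9:33 PM UTC on Nov 27.
Tokyo is UTC+9:00: 9:33 PM + 9:00 = 6:33 AM on Nov 28.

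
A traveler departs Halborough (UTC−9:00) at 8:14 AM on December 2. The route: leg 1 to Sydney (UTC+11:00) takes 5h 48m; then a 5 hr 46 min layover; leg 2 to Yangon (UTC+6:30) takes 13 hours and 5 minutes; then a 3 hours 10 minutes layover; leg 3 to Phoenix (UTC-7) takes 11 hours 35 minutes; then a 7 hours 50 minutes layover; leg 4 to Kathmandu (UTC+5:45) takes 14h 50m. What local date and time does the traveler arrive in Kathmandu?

Convert departure to UTC: 8:14 AM + 9:00 = 5:14 PM UTC on Dec 2.
Add 5 hours and 48 minutes leg 1 → 11:02 PM UTC.
Add 5 hours 46 minutes layover in Sydney → 4:48 AM UTC (Dec 3).
Add 13 hours and 5 minutes leg 2 → 5:53 PM UTC.
Add 3 hours 10 minutes layover in Yangon → 9:03 PM UTC.
Add 11 hours and 35 minutes leg 3 → 8:38 AM UTC (Dec 4).
Add 7 hours 50 minutes layover in Phoenix → 4:28 PM UTC.
Add 14 hours 50 minutes leg 4 → 7:18 AM UTC (Dec 5).
Kathmandu is UTC+5:45, so local arrival = 7:18 AM + 5:45 = 1:03 PM on Dec 5.

1:03 PM on December 5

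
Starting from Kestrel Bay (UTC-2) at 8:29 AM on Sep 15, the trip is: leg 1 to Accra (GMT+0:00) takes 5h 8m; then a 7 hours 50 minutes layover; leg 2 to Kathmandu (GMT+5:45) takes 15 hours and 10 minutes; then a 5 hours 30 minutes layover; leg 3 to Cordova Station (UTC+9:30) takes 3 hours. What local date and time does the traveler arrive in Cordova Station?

8:37 AM on September 17

Convert departure to UTC: 8:29 AM + 2:00 = 10:29 AM UTC on Sep 15.
Add 5 hours and 8 minutes leg 1 → 3:37 PM UTC.
Add 7 hours 50 minutes layover in Accra → 11:27 PM UTC.
Add 15 hours 10 minutes leg 2 → 2:37 PM UTC (Sep 16).
Add 5 hours 30 minutes layover in Kathmandu → 8:07 PM UTC.
Add 3 hours leg 3 → 11:07 PM UTC.
Cordova Station is UTC+9:30, so local arrival = 11:07 PM + 9:30 = 8:37 AM on Sep 17.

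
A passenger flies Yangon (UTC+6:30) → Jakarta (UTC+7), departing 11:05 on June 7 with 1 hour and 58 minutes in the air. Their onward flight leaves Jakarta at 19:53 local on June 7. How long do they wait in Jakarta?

Convert departure to UTC: 11:05 − 6:30 = 04:35 UTC on Jun 7.
Add 1 hour and 58 minutes flight time → 06:33 UTC.
Jakarta is UTC+7:00, so local arrival = 06:33 + 7:00 = 13:33 on Jun 7.
Layover = 19:53 − 13:33 = 6 hours 20 minutes.

6 hours 20 minutes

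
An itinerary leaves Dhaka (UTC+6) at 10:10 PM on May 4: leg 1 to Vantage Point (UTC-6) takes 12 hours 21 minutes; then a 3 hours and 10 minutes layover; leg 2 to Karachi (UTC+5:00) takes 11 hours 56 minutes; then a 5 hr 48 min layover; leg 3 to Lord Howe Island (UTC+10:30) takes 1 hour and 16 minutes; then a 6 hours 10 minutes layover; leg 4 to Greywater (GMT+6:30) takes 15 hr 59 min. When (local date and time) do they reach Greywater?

7:20 AM on May 7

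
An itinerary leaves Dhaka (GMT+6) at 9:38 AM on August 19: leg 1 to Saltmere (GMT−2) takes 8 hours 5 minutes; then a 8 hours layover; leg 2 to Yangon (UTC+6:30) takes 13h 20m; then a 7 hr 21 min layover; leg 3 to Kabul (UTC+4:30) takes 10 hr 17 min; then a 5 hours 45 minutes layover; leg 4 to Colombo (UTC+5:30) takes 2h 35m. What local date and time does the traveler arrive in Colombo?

4:31 PM on August 21

Convert departure to UTC: 9:38 AM − 6:00 = 3:38 AM UTC on Aug 19.
Add 8 hours 5 minutes leg 1 → 11:43 AM UTC.
Add 8 hours layover in Saltmere → 7:43 PM UTC.
Add 13 hours and 20 minutes leg 2 → 9:03 AM UTC (Aug 20).
Add 7 hours 21 minutes layover in Yangon → 4:24 PM UTC.
Add 10 hours and 17 minutes leg 3 → 2:41 AM UTC (Aug 21).
Add 5 hours and 45 minutes layover in Kabul → 8:26 AM UTC.
Add 2 hours and 35 minutes leg 4 → 11:01 AM UTC.
Colombo is UTC+5:30, so local arrival = 11:01 AM + 5:30 = 4:31 PM on Aug 21.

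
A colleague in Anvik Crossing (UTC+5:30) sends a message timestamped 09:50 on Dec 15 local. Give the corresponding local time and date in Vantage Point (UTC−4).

In UTC: 09:50 − 5:30 = 04:20 on Dec 15.
Vantage Point is UTC−4:00: 04:20 − 4:00 = 00:20 on Dec 15.

00:20 on Dec 15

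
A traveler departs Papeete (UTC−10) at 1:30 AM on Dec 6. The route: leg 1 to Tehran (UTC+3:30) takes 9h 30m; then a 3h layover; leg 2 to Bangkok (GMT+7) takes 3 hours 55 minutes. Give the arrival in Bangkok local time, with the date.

10:55 AM on Dec 7

Convert departure to UTC: 1:30 AM + 10:00 = 11:30 AM UTC on Dec 6.
Add 9 hours 30 minutes leg 1 → 9:00 PM UTC.
Add 3 hours layover in Tehran → 12:00 AM UTC (Dec 7).
Add 3 hours and 55 minutes leg 2 → 3:55 AM UTC.
Bangkok is UTC+7:00, so local arrival = 3:55 AM + 7:00 = 10:55 AM on Dec 7.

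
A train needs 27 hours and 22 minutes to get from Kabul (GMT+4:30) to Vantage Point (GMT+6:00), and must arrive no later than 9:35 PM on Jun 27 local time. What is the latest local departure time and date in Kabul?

4:43 PM on June 26

Target arrival in UTC: 9:35 PM − 6:00 = 3:35 PM on Jun 27.
Subtract 27 hours 22 minutes → departure 12:13 PM UTC on Jun 26.
Kabul is UTC+4:30: 12:13 PM + 4:30 = 4:43 PM on Jun 26.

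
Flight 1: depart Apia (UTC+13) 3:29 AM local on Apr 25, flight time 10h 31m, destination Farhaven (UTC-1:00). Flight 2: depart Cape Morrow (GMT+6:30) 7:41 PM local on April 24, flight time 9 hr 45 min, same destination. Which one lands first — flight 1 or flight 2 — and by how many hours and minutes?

the second, by 2 hours 4 minutes

Flight 1 in UTC: 3:29 AM − 13:00 = 2:29 PM on Apr 24.
+10 hours 31 minutes → arrive 1:00 AM UTC on Apr 25.
Flight 2 in UTC: 7:41 PM − 6:30 = 1:11 PM on Apr 24.
+9 hours and 45 minutes → arrive 10:56 PM UTC on Apr 24.
Flight 2 lands earlier by 2 hours 4 minutes.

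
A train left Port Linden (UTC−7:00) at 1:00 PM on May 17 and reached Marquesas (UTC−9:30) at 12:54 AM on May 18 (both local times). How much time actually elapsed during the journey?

14 hours 24 minutes

Departure in UTC: 1:00 PM + 7:00 = 8:00 PM on May 17.
Arrival in UTC: 12:54 AM + 9:30 = 10:24 AM on May 18.
Elapsed = 10:24 AM − 8:00 PM (+1 day) = 14 hours 24 minutes.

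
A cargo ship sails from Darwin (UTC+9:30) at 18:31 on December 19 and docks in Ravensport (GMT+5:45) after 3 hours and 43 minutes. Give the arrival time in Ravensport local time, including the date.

18:29 on December 19

Convert departure to UTC: 18:31 − 9:30 = 09:01 UTC on Dec 19.
Add 3 hours and 43 minutes travel time → 12:44 UTC.
Ravensport is UTC+5:45, so local arrival = 12:44 + 5:45 = 18:29 on Dec 19.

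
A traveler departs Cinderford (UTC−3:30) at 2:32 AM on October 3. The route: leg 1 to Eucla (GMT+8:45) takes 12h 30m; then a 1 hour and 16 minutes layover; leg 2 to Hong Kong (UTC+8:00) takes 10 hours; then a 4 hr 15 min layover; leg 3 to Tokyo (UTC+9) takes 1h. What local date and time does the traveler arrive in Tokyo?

8:03 PM on October 4

Convert departure to UTC: 2:32 AM + 3:30 = 6:02 AM UTC on Oct 3.
Add 12 hours and 30 minutes leg 1 → 6:32 PM UTC.
Add 1 hour 16 minutes layover in Eucla → 7:48 PM UTC.
Add 10 hours leg 2 → 5:48 AM UTC (Oct 4).
Add 4 hours 15 minutes layover in Hong Kong → 10:03 AM UTC.
Add 1 hour leg 3 → 11:03 AM UTC.
Tokyo is UTC+9:00, so local arrival = 11:03 AM + 9:00 = 8:03 PM on Oct 4.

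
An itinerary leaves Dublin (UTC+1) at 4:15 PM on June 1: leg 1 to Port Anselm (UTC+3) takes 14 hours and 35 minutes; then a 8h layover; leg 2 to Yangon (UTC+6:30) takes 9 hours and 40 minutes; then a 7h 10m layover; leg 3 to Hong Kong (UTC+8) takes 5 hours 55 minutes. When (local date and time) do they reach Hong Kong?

Convert departure to UTC: 4:15 PM − 1:00 = 3:15 PM UTC on Jun 1.
Add 14 hours and 35 minutes leg 1 → 5:50 AM UTC (Jun 2).
Add 8 hours layover in Port Anselm → 1:50 PM UTC.
Add 9 hours and 40 minutes leg 2 → 11:30 PM UTC.
Add 7 hours 10 minutes layover in Yangon → 6:40 AM UTC (Jun 3).
Add 5 hours 55 minutes leg 3 → 12:35 PM UTC.
Hong Kong is UTC+8:00, so local arrival = 12:35 PM + 8:00 = 8:35 PM on Jun 3.

8:35 PM on Jun 3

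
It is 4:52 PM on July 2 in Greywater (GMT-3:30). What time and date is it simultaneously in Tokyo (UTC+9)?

5:22 AM on Jul 3

In UTC: 4:52 PM + 3:30 = 8:22 PM on Jul 2.
Tokyo is UTC+9:00: 8:22 PM + 9:00 = 5:22 AM on Jul 3.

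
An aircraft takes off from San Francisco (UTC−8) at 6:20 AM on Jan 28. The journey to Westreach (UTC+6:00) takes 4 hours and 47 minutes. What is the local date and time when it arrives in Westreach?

Convert departure to UTC: 6:20 AM + 8:00 = 2:20 PM UTC on Jan 28.
Add 4 hours and 47 minutes travel time → 7:07 PM UTC.
Westreach is UTC+6:00, so local arrival = 7:07 PM + 6:00 = 1:07 AM on Jan 29.

1:07 AM on January 29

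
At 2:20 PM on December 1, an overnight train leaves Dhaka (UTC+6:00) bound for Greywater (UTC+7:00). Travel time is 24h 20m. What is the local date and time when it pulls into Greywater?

Convert departure to UTC: 2:20 PM − 6:00 = 8:20 AM UTC on Dec 1.
Add 24 hours 20 minutes travel time → 8:40 AM UTC (Dec 2).
Greywater is UTC+7:00, so local arrival = 8:40 AM + 7:00 = 3:40 PM on Dec 2.

3:40 PM on December 2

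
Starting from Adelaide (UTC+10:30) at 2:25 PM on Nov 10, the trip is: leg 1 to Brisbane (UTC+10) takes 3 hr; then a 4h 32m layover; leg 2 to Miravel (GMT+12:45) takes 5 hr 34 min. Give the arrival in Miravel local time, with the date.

5:46 AM on November 11

Convert departure to UTC: 2:25 PM − 10:30 = 3:55 AM UTC on Nov 10.
Add 3 hours leg 1 → 6:55 AM UTC.
Add 4 hours 32 minutes layover in Brisbane → 11:27 AM UTC.
Add 5 hours and 34 minutes leg 2 → 5:01 PM UTC.
Miravel is UTC+12:45, so local arrival = 5:01 PM + 12:45 = 5:46 AM on Nov 11.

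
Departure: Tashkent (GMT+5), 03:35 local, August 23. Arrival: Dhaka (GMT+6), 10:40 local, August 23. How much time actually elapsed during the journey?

Departure in UTC: 03:35 − 5:00 = 22:35 on Aug 22.
Arrival in UTC: 10:40 − 6:00 = 04:40 on Aug 23.
Elapsed = 04:40 − 22:35 (+1 day) = 6 hours 5 minutes.

6 hours 5 minutes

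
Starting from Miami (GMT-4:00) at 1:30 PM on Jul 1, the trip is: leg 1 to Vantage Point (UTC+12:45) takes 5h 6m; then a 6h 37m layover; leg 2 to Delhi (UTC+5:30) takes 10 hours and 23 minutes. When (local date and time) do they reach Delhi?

Convert departure to UTC: 1:30 PM + 4:00 = 5:30 PM UTC on Jul 1.
Add 5 hours 6 minutes leg 1 → 10:36 PM UTC.
Add 6 hours and 37 minutes layover in Vantage Point → 5:13 AM UTC (Jul 2).
Add 10 hours 23 minutes leg 2 → 3:36 PM UTC.
Delhi is UTC+5:30, so local arrival = 3:36 PM + 5:30 = 9:06 PM on Jul 2.

9:06 PM on July 2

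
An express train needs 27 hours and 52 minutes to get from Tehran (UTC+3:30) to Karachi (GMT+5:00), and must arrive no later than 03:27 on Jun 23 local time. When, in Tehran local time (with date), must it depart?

Target arrival in UTC: 03:27 − 5:00 = 22:27 on Jun 22.
Subtract 27 hours and 52 minutes → departure 18:35 UTC on Jun 21.
Tehran is UTC+3:30: 18:35 + 3:30 = 22:05 on Jun 21.

22:05 on June 21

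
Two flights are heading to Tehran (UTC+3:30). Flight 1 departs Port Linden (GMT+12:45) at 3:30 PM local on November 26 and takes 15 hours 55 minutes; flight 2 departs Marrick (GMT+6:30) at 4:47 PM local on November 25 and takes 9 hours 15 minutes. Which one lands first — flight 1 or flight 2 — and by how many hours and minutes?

Flight 1 in UTC: 3:30 PM − 12:45 = 2:45 AM on Nov 26.
+15 hours and 55 minutes → arrive 6:40 PM UTC on Nov 26.
Flight 2 in UTC: 4:47 PM − 6:30 = 10:17 AM on Nov 25.
+9 hours 15 minutes → arrive 7:32 PM UTC on Nov 25.
Flight 2 lands earlier by 23 hours 8 minutes.

the second, by 23 hours 8 minutes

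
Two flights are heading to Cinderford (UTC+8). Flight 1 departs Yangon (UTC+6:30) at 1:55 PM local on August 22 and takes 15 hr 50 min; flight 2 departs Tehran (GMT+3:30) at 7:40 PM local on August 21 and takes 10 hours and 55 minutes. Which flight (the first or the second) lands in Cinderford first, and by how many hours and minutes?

Flight 1 in UTC: 1:55 PM − 6:30 = 7:25 AM on Aug 22.
+15 hours and 50 minutes → arrive 11:15 PM UTC on Aug 22.
Flight 2 in UTC: 7:40 PM − 3:30 = 4:10 PM on Aug 21.
+10 hours and 55 minutes → arrive 3:05 AM UTC on Aug 22.
Flight 2 lands earlier by 20 hours 10 minutes.

the second, by 20 hours 10 minutes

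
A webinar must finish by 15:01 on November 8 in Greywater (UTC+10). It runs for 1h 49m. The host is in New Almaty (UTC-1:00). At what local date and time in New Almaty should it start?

Target end time in UTC: 15:01 − 10:00 = 05:01 on Nov 8.
Subtract 1 hour and 49 minutes → start 03:12 UTC on Nov 8.
New Almaty is UTC−1:00: 03:12 − 1:00 = 02:12 on Nov 8.

02:12 on Nov 8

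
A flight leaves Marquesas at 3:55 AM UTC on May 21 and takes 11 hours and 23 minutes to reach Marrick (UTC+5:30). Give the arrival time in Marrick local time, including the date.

8:48 PM on May 21

Departure is given in UTC: 3:55 AM on May 21.
Add 11 hours 23 minutes → 3:18 PM UTC.
Marrick is UTC+5:30: 3:18 PM + 5:30 = 8:48 PM on May 21.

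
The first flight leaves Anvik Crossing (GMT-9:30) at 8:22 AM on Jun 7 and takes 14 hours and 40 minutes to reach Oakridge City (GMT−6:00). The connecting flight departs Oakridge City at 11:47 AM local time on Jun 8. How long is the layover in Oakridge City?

9 hours 15 minutes

Convert departure to UTC: 8:22 AM + 9:30 = 5:52 PM UTC on Jun 7.
Add 14 hours and 40 minutes flight time → 8:32 AM UTC (Jun 8).
Oakridge City is UTC−6:00, so local arrival = 8:32 AM − 6:00 = 2:32 AM on Jun 8.
Layover = 11:47 AM − 2:32 AM = 9 hours 15 minutes.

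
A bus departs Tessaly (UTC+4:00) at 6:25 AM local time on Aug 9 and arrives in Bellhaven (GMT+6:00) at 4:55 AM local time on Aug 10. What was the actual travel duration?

Bellhaven is 2:00 ahead of Tessaly.
Clock-face elapsed time (ignoring zones) is 22 hours 30 minutes.
Actual elapsed = 22 hours 30 minutes − 2:00 = 20 hours 30 minutes.

20 hours 30 minutes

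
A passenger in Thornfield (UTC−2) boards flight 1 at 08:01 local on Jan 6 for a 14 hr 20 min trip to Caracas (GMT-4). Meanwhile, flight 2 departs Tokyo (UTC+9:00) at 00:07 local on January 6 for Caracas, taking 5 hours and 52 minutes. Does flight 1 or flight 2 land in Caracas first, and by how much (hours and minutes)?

Flight 1 in UTC: 08:01 + 2:00 = 10:01 on Jan 6.
+14 hours 20 minutes → arrive 00:21 UTC on Jan 7.
Flight 2 in UTC: 00:07 − 9:00 = 15:07 on Jan 5.
+5 hours and 52 minutes → arrive 20:59 UTC on Jan 5.
Flight 2 lands earlier by 27 hours 22 minutes.

the second, by 27 hours 22 minutes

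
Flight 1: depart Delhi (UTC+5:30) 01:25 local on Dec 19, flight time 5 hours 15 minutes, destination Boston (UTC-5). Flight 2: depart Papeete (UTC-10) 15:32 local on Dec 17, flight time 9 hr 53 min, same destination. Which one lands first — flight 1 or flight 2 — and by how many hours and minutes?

Flight 1 in UTC: 01:25 − 5:30 = 19:55 on Dec 18.
+5 hours 15 minutes → arrive 01:10 UTC on Dec 19.
Flight 2 in UTC: 15:32 + 10:00 = 01:32 on Dec 18.
+9 hours and 53 minutes → arrive 11:25 UTC on Dec 18.
Flight 2 lands earlier by 13 hours 45 minutes.

the second, by 13 hours 45 minutes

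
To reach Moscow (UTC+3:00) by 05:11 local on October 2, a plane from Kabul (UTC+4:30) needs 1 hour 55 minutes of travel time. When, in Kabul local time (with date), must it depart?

Target arrival in UTC: 05:11 − 3:00 = 02:11 on Oct 2.
Subtract 1 hour and 55 minutes → departure 00:16 UTC on Oct 2.
Kabul is UTC+4:30: 00:16 + 4:30 = 04:46 on Oct 2.

04:46 on October 2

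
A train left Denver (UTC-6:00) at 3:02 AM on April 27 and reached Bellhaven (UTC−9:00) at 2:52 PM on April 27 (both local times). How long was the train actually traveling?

Departure in UTC: 3:02 AM + 6:00 = 9:02 AM on Apr 27.
Arrival in UTC: 2:52 PM + 9:00 = 11:52 PM on Apr 27.
Elapsed = 11:52 PM − 9:02 AM = 14 hours 50 minutes.

14 hours 50 minutes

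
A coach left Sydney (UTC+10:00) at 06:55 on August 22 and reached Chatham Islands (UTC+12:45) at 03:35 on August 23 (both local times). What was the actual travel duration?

Departure in UTC: 06:55 − 10:00 = 20:55 on Aug 21.
Arrival in UTC: 03:35 − 12:45 = 14:50 on Aug 22.
Elapsed = 14:50 − 20:55 (+1 day) = 17 hours 55 minutes.

17 hours 55 minutes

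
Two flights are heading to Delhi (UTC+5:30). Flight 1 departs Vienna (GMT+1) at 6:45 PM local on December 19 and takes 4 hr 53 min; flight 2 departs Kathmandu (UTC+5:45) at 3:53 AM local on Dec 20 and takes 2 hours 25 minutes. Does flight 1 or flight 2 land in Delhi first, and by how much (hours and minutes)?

Flight 1 in UTC: 6:45 PM − 1:00 = 5:45 PM on Dec 19.
+4 hours and 53 minutes → arrive 10:38 PM UTC on Dec 19.
Flight 2 in UTC: 3:53 AM − 5:45 = 10:08 PM on Dec 19.
+2 hours 25 minutes → arrive 12:33 AM UTC on Dec 20.
Flight 1 lands earlier by 1 hour 55 minutes.

the first, by 1 hour 55 minutes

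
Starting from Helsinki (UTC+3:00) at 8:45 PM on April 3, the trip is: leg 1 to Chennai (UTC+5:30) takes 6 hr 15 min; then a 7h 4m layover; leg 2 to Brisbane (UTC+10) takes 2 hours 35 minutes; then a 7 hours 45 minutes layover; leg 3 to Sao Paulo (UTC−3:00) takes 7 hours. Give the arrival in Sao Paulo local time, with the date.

9:24 PM on April 4

Convert departure to UTC: 8:45 PM − 3:00 = 5:45 PM UTC on Apr 3.
Add 6 hours and 15 minutes leg 1 → 12:00 AM UTC (Apr 4).
Add 7 hours 4 minutes layover in Chennai → 7:04 AM UTC.
Add 2 hours 35 minutes leg 2 → 9:39 AM UTC.
Add 7 hours and 45 minutes layover in Brisbane → 5:24 PM UTC.
Add 7 hours leg 3 → 12:24 AM UTC (Apr 5).
Sao Paulo is UTC−3:00, so local arrival = 12:24 AM − 3:00 = 9:24 PM on Apr 4.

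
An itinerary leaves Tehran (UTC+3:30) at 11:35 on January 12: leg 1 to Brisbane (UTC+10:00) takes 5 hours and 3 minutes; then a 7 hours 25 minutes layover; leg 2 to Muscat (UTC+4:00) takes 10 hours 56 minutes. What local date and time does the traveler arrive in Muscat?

Convert departure to UTC: 11:35 − 3:30 = 08:05 UTC on Jan 12.
Add 5 hours 3 minutes leg 1 → 13:08 UTC.
Add 7 hours 25 minutes layover in Brisbane → 20:33 UTC.
Add 10 hours 56 minutes leg 2 → 07:29 UTC (Jan 13).
Muscat is UTC+4:00, so local arrival = 07:29 + 4:00 = 11:29 on Jan 13.

11:29 on January 13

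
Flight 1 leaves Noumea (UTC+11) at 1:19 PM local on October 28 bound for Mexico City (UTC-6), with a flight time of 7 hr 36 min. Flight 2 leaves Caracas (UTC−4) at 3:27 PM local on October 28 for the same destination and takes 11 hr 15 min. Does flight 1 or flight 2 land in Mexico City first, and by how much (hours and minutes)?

Flight 1 in UTC: 1:19 PM − 11:00 = 2:19 AM on Oct 28.
+7 hours 36 minutes → arrive 9:55 AM UTC on Oct 28.
Flight 2 in UTC: 3:27 PM + 4:00 = 7:27 PM on Oct 28.
+11 hours and 15 minutes → arrive 6:42 AM UTC on Oct 29.
Flight 1 lands earlier by 20 hours 47 minutes.

the first, by 20 hours 47 minutes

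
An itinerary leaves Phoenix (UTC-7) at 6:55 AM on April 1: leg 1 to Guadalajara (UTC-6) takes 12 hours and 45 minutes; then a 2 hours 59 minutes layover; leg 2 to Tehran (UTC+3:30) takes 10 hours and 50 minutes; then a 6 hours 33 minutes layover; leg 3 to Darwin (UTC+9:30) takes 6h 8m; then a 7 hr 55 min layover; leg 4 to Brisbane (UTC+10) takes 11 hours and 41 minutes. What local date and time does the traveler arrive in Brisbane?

Convert departure to UTC: 6:55 AM + 7:00 = 1:55 PM UTC on Apr 1.
Add 12 hours 45 minutes leg 1 → 2:40 AM UTC (Apr 2).
Add 2 hours 59 minutes layover in Guadalajara → 5:39 AM UTC.
Add 10 hours 50 minutes leg 2 → 4:29 PM UTC.
Add 6 hours and 33 minutes layover in Tehran → 11:02 PM UTC.
Add 6 hours and 8 minutes leg 3 → 5:10 AM UTC (Apr 3).
Add 7 hours and 55 minutes layover in Darwin → 1:05 PM UTC.
Add 11 hours 41 minutes leg 4 → 12:46 AM UTC (Apr 4).
Brisbane is UTC+10:00, so local arrival = 12:46 AM + 10:00 = 10:46 AM on Apr 4.

10:46 AM on Apr 4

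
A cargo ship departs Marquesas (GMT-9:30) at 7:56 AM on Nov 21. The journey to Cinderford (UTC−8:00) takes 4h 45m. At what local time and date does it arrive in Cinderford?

2:11 PM on November 21

Convert departure to UTC: 7:56 AM + 9:30 = 5:26 PM UTC on Nov 21.
Add 4 hours 45 minutes travel time → 10:11 PM UTC.
Cinderford is UTC−8:00, so local arrival = 10:11 PM − 8:00 = 2:11 PM on Nov 21.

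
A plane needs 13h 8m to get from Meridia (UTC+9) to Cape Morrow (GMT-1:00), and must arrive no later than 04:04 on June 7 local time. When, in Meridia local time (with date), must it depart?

00:56 on Jun 7

Target arrival in UTC: 04:04 + 1:00 = 05:04 on Jun 7.
Subtract 13 hours and 8 minutes → departure 15:56 UTC on Jun 6.
Meridia is UTC+9:00: 15:56 + 9:00 = 00:56 on Jun 7.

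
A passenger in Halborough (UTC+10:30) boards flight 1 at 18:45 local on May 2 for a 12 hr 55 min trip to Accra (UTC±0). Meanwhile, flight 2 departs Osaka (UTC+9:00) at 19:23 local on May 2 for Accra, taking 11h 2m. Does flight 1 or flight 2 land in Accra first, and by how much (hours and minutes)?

the first, by 15 minutes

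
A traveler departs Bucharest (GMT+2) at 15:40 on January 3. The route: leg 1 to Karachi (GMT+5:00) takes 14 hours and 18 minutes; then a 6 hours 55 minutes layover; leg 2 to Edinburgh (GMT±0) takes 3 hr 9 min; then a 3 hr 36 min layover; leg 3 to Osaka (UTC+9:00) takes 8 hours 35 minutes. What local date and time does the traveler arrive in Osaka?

11:13 on Jan 5

Convert departure to UTC: 15:40 − 2:00 = 13:40 UTC on Jan 3.
Add 14 hours and 18 minutes leg 1 → 03:58 UTC (Jan 4).
Add 6 hours 55 minutes layover in Karachi → 10:53 UTC.
Add 3 hours and 9 minutes leg 2 → 14:02 UTC.
Add 3 hours and 36 minutes layover in Edinburgh → 17:38 UTC.
Add 8 hours 35 minutes leg 3 → 02:13 UTC (Jan 5).
Osaka is UTC+9:00, so local arrival = 02:13 + 9:00 = 11:13 on Jan 5.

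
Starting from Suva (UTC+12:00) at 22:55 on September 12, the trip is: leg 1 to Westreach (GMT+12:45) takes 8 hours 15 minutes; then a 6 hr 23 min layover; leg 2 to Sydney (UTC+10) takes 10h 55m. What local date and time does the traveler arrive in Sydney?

Convert departure to UTC: 22:55 − 12:00 = 10:55 UTC on Sep 12.
Add 8 hours 15 minutes leg 1 → 19:10 UTC.
Add 6 hours and 23 minutes layover in Westreach → 01:33 UTC (Sep 13).
Add 10 hours 55 minutes leg 2 → 12:28 UTC.
Sydney is UTC+10:00, so local arrival = 12:28 + 10:00 = 22:28 on Sep 13.

22:28 on Sep 13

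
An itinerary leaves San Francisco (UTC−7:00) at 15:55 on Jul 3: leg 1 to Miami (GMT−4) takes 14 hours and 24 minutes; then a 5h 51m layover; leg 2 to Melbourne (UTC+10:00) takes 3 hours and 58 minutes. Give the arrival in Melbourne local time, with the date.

Convert departure to UTC: 15:55 + 7:00 = 22:55 UTC on Jul 3.
Add 14 hours and 24 minutes leg 1 → 13:19 UTC (Jul 4).
Add 5 hours 51 minutes layover in Miami → 19:10 UTC.
Add 3 hours 58 minutes leg 2 → 23:08 UTC.
Melbourne is UTC+10:00, so local arrival = 23:08 + 10:00 = 09:08 on Jul 5.

09:08 on July 5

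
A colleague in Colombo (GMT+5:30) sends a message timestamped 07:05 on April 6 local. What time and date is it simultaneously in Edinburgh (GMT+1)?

Edinburgh is 4:30 behind Colombo.
Shift by the zone difference: 07:05 − 4:30 = 02:35 on Apr 6 in Edinburgh.

02:35 on April 6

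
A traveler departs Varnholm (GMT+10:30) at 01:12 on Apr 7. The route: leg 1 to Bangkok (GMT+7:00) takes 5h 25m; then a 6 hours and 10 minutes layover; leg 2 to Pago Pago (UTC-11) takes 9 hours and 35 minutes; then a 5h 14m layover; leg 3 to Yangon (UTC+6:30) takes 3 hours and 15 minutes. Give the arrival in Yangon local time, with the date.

Convert departure to UTC: 01:12 − 10:30 = 14:42 UTC on Apr 6.
Add 5 hours and 25 minutes leg 1 → 20:07 UTC.
Add 6 hours and 10 minutes layover in Bangkok → 02:17 UTC (Apr 7).
Add 9 hours and 35 minutes leg 2 → 11:52 UTC.
Add 5 hours 14 minutes layover in Pago Pago → 17:06 UTC.
Add 3 hours 15 minutes leg 3 → 20:21 UTC.
Yangon is UTC+6:30, so local arrival = 20:21 + 6:30 = 02:51 on Apr 8.

02:51 on Apr 8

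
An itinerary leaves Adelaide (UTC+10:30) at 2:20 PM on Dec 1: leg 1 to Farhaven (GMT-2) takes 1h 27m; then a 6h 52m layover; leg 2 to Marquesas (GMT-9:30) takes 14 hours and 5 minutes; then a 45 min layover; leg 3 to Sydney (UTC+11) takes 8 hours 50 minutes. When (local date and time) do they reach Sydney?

Convert departure to UTC: 2:20 PM − 10:30 = 3:50 AM UTC on Dec 1.
Add 1 hour and 27 minutes leg 1 → 5:17 AM UTC.
Add 6 hours and 52 minutes layover in Farhaven → 12:09 PM UTC.
Add 14 hours and 5 minutes leg 2 → 2:14 AM UTC (Dec 2).
Add 45 minutes layover in Marquesas → 2:59 AM UTC.
Add 8 hours and 50 minutes leg 3 → 11:49 AM UTC.
Sydney is UTC+11:00, so local arrival = 11:49 AM + 11:00 = 10:49 PM on Dec 2.

10:49 PM on December 2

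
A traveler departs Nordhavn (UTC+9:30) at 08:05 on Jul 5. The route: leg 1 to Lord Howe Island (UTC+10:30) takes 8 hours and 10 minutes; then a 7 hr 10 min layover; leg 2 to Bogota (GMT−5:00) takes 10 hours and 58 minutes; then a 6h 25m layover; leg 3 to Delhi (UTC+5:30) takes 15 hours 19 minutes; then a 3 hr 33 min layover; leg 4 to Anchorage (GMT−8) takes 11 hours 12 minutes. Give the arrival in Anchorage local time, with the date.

05:22 on Jul 7

Convert departure to UTC: 08:05 − 9:30 = 22:35 UTC on Jul 4.
Add 8 hours and 10 minutes leg 1 → 06:45 UTC (Jul 5).
Add 7 hours and 10 minutes layover in Lord Howe Island → 13:55 UTC.
Add 10 hours and 58 minutes leg 2 → 00:53 UTC (Jul 6).
Add 6 hours 25 minutes layover in Bogota → 07:18 UTC.
Add 15 hours and 19 minutes leg 3 → 22:37 UTC.
Add 3 hours and 33 minutes layover in Delhi → 02:10 UTC (Jul 7).
Add 11 hours 12 minutes leg 4 → 13:22 UTC.
Anchorage is UTC−8:00, so local arrival = 13:22 − 8:00 = 05:22 on Jul 7.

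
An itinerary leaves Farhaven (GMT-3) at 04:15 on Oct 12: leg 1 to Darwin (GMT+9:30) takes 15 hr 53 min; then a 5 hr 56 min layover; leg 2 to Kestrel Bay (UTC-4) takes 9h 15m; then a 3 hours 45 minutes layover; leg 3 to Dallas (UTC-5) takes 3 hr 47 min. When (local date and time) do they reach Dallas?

Convert departure to UTC: 04:15 + 3:00 = 07:15 UTC on Oct 12.
Add 15 hours 53 minutes leg 1 → 23:08 UTC.
Add 5 hours and 56 minutes layover in Darwin → 05:04 UTC (Oct 13).
Add 9 hours 15 minutes leg 2 → 14:19 UTC.
Add 3 hours and 45 minutes layover in Kestrel Bay → 18:04 UTC.
Add 3 hours and 47 minutes leg 3 → 21:51 UTC.
Dallas is UTC−5:00, so local arrival = 21:51 − 5:00 = 16:51 on Oct 13.

16:51 on October 13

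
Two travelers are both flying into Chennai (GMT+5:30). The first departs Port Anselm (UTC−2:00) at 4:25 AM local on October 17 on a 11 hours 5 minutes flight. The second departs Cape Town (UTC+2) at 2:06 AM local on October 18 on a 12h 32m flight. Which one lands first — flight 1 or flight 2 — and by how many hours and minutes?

the first, by 19 hours 8 minutes

Flight 1 in UTC: 4:25 AM + 2:00 = 6:25 AM on Oct 17.
+11 hours and 5 minutes → arrive 5:30 PM UTC on Oct 17.
Flight 2 in UTC: 2:06 AM − 2:00 = 12:06 AM on Oct 18.
+12 hours and 32 minutes → arrive 12:38 PM UTC on Oct 18.
Flight 1 lands earlier by 19 hours 8 minutes.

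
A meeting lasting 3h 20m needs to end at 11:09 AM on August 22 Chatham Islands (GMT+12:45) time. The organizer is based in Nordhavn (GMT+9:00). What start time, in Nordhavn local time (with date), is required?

4:04 AM on August 22

Target end time in UTC: 11:09 AM − 12:45 = 10:24 PM on Aug 21.
Subtract 3 hours 20 minutes → start 7:04 PM UTC on Aug 21.
Nordhavn is UTC+9:00: 7:04 PM + 9:00 = 4:04 AM on Aug 22.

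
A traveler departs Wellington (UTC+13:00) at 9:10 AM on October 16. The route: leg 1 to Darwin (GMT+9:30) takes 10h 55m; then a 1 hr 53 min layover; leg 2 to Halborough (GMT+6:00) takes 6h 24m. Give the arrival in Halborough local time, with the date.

9:22 PM on Oct 16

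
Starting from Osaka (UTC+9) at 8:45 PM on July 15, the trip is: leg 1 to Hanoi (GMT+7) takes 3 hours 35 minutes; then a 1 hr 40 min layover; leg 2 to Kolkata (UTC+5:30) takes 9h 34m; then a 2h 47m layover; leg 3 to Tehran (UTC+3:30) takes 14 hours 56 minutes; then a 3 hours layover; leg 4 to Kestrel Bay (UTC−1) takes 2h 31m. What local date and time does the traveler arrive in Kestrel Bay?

12:48 AM on Jul 17

Convert departure to UTC: 8:45 PM − 9:00 = 11:45 AM UTC on Jul 15.
Add 3 hours 35 minutes leg 1 → 3:20 PM UTC.
Add 1 hour 40 minutes layover in Hanoi → 5:00 PM UTC.
Add 9 hours 34 minutes leg 2 → 2:34 AM UTC (Jul 16).
Add 2 hours and 47 minutes layover in Kolkata → 5:21 AM UTC.
Add 14 hours 56 minutes leg 3 → 8:17 PM UTC.
Add 3 hours layover in Tehran → 11:17 PM UTC.
Add 2 hours and 31 minutes leg 4 → 1:48 AM UTC (Jul 17).
Kestrel Bay is UTC−1:00, so local arrival = 1:48 AM − 1:00 = 12:48 AM on Jul 17.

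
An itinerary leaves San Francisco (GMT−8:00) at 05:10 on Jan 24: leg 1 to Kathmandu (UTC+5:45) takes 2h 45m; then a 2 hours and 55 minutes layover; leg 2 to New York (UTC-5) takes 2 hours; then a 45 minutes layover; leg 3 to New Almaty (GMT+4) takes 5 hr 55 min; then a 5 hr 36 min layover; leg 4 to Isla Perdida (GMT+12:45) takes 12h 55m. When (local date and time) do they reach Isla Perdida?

Convert departure to UTC: 05:10 + 8:00 = 13:10 UTC on Jan 24.
Add 2 hours 45 minutes leg 1 → 15:55 UTC.
Add 2 hours and 55 minutes layover in Kathmandu → 18:50 UTC.
Add 2 hours leg 2 → 20:50 UTC.
Add 45 minutes layover in New York → 21:35 UTC.
Add 5 hours and 55 minutes leg 3 → 03:30 UTC (Jan 25).
Add 5 hours and 36 minutes layover in New Almaty → 09:06 UTC.
Add 12 hours 55 minutes leg 4 → 22:01 UTC.
Isla Perdida is UTC+12:45, so local arrival = 22:01 + 12:45 = 10:46 on Jan 26.

10:46 on January 26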